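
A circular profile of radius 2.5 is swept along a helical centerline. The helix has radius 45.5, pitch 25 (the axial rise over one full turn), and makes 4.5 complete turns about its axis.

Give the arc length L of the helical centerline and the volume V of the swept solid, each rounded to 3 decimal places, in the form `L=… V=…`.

2πR = 2π·45.5 = 285.884931
per-turn = √(285.884931² + 25²) = √(81730.1940 + 625) = √82355.1940 = 286.975947
L = 4.5 × 286.975947 = 1291.391761
V = π·2.5² × L = 19.634954 × 1291.391761 = 25356.417926

L=1291.392 V=25356.418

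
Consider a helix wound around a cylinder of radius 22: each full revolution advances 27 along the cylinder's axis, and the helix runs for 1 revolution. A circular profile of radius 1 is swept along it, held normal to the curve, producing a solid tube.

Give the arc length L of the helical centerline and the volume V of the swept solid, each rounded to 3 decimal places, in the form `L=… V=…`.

L=140.842 V=442.469

2πR = 2π·22 = 138.230077
per-turn = √(138.230077² + 27²) = √(19107.5541 + 729) = √19836.5541 = 140.842302
L = 1 × 140.842302 = 140.842302
V = π·1² × L = 3.141593 × 140.842302 = 442.469142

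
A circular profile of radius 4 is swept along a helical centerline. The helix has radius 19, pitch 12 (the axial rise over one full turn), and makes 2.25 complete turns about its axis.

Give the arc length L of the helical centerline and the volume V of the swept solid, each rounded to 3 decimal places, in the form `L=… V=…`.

L=269.960 V=13569.658

2πR = 2π·19 = 119.380521
per-turn = √(119.380521² + 12²) = √(14251.7088 + 144) = √14395.7088 = 119.982118
L = 2.25 × 119.982118 = 269.959767
V = π·4² × L = 50.265482 × 269.959767 = 13569.657911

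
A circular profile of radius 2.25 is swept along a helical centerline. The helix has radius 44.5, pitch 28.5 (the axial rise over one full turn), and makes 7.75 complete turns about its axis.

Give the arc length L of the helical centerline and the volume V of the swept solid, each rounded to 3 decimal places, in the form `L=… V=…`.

2πR = 2π·44.5 = 279.601746
per-turn = √(279.601746² + 28.5²) = √(78177.1365 + 812.25) = √78989.3865 = 281.050505
L = 7.75 × 281.050505 = 2178.141415
V = π·2.25² × L = 15.904313 × 2178.141415 = 34641.842408

L=2178.141 V=34641.842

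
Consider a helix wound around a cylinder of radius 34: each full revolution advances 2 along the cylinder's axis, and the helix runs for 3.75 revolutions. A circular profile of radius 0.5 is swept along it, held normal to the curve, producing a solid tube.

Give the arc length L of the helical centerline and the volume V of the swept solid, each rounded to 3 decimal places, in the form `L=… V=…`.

2πR = 2π·34 = 213.628300
per-turn = √(213.628300² + 2²) = √(45637.0508 + 4) = √45641.0508 = 213.637662
L = 3.75 × 213.637662 = 801.141234
V = π·0.5² × L = 0.785398 × 801.141234 = 629.214853

L=801.141 V=629.215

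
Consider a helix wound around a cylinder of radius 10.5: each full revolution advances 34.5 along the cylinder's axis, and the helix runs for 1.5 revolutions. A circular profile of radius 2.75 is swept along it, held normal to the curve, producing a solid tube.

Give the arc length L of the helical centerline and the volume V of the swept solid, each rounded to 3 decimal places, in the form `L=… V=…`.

2πR = 2π·10.5 = 65.973446
per-turn = √(65.973446² + 34.5²) = √(4352.4955 + 1190.25) = √5542.7455 = 74.449617
L = 1.5 × 74.449617 = 111.674426
V = π·2.75² × L = 23.758294 × 111.674426 = 2653.193899

L=111.674 V=2653.194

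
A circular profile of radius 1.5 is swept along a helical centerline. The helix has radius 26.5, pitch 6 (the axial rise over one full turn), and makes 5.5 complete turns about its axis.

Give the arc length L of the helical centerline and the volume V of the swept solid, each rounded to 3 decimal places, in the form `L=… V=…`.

2πR = 2π·26.5 = 166.504411
per-turn = √(166.504411² + 6²) = √(27723.7188 + 36) = √27759.7188 = 166.612481
L = 5.5 × 166.612481 = 916.368644
V = π·1.5² × L = 7.068583 × 916.368644 = 6477.428253

L=916.369 V=6477.428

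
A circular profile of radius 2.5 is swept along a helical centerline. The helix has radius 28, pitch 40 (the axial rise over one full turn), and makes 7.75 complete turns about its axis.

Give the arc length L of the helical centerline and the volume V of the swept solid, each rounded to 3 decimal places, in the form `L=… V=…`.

L=1398.249 V=27454.547

2πR = 2π·28 = 175.929189
per-turn = √(175.929189² + 40²) = √(30951.0794 + 1600) = √32551.0794 = 180.419177
L = 7.75 × 180.419177 = 1398.248621
V = π·2.5² × L = 19.634954 × 1398.248621 = 27454.547476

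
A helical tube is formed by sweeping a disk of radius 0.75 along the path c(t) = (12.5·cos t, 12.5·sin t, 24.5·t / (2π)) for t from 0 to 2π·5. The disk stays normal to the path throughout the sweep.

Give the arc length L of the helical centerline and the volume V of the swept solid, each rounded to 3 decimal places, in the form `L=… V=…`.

L=411.362 V=726.937

2πR = 2π·12.5 = 78.539816
per-turn = √(78.539816² + 24.5²) = √(6168.5028 + 600.25) = √6768.7528 = 82.272430
L = 5 × 82.272430 = 411.362150
V = π·0.75² × L = 1.767146 × 411.362150 = 726.936924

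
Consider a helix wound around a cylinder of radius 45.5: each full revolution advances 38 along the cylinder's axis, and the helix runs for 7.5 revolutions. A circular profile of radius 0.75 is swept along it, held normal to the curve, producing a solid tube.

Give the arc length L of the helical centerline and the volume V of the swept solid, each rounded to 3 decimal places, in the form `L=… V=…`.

L=2162.995 V=3822.328

2πR = 2π·45.5 = 285.884931
per-turn = √(285.884931² + 38²) = √(81730.1940 + 1444) = √83174.1940 = 288.399366
L = 7.5 × 288.399366 = 2162.995242
V = π·0.75² × L = 1.767146 × 2162.995242 = 3822.328103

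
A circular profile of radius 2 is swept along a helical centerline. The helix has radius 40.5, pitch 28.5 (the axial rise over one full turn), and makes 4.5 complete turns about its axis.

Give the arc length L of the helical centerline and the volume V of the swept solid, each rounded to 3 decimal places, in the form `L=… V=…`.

L=1152.270 V=14479.852

2πR = 2π·40.5 = 254.469005
per-turn = √(254.469005² + 28.5²) = √(64754.4745 + 812.25) = √65566.7245 = 256.060002
L = 4.5 × 256.060002 = 1152.270008
V = π·2² × L = 12.566371 × 1152.270008 = 14479.851964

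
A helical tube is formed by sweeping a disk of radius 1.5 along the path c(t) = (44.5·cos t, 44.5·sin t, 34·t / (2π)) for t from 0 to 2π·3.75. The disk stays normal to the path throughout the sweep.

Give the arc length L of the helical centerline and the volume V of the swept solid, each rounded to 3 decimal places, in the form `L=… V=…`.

L=1056.230 V=7466.051

2πR = 2π·44.5 = 279.601746
per-turn = √(279.601746² + 34²) = √(78177.1365 + 1156) = √79333.1365 = 281.661386
L = 3.75 × 281.661386 = 1056.230198
V = π·1.5² × L = 7.068583 × 1056.230198 = 7466.051320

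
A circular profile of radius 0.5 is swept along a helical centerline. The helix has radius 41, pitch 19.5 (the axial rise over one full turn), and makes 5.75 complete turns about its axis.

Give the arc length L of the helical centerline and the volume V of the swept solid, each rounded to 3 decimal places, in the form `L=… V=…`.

L=1485.499 V=1166.708

2πR = 2π·41 = 257.610598
per-turn = √(257.610598² + 19.5²) = √(66363.2200 + 380.25) = √66743.4700 = 258.347576
L = 5.75 × 258.347576 = 1485.498562
V = π·0.5² × L = 0.785398 × 1485.498562 = 1166.707842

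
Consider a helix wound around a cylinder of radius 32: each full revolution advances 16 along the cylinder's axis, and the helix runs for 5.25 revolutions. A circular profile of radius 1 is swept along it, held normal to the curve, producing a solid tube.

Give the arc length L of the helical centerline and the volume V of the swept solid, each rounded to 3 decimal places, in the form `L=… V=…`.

L=1058.912 V=3326.671

2πR = 2π·32 = 201.061930
per-turn = √(201.061930² + 16²) = √(40425.8996 + 256) = √40681.8996 = 201.697545
L = 5.25 × 201.697545 = 1058.912111
V = π·1² × L = 3.141593 × 1058.912111 = 3326.670508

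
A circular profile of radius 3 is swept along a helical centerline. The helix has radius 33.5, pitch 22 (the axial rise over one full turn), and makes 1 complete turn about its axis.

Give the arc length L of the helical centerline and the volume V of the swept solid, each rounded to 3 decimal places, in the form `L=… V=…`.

L=211.633 V=5983.791

2πR = 2π·33.5 = 210.486708
per-turn = √(210.486708² + 22²) = √(44304.6542 + 484) = √44788.6542 = 211.633301
L = 1 × 211.633301 = 211.633301
V = π·3² × L = 28.274334 × 211.633301 = 5983.790617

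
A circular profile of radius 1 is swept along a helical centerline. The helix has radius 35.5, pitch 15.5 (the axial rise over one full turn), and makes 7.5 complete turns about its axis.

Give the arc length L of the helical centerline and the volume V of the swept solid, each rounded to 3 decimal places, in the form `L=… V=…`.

L=1676.932 V=5268.238

2πR = 2π·35.5 = 223.053078
per-turn = √(223.053078² + 15.5²) = √(49752.6758 + 240.25) = √49992.9258 = 223.590979
L = 7.5 × 223.590979 = 1676.932341
V = π·1² × L = 3.141593 × 1676.932341 = 5268.238322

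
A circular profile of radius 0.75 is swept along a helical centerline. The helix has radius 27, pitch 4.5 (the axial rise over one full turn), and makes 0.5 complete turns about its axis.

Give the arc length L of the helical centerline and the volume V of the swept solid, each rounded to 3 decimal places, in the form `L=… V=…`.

L=84.853 V=149.947

2πR = 2π·27 = 169.646003
per-turn = √(169.646003² + 4.5²) = √(28779.7664 + 20.25) = √28800.0164 = 169.705676
L = 0.5 × 169.705676 = 84.852838
V = π·0.75² × L = 1.767146 × 84.852838 = 149.947342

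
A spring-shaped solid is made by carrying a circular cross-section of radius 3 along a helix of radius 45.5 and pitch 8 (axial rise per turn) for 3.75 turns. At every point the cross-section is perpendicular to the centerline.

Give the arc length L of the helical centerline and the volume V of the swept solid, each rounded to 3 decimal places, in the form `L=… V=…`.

2πR = 2π·45.5 = 285.884931
per-turn = √(285.884931² + 8²) = √(81730.1940 + 64) = √81794.1940 = 285.996843
L = 3.75 × 285.996843 = 1072.488160
V = π·3² × L = 28.274334 × 1072.488160 = 30323.888326

L=1072.488 V=30323.888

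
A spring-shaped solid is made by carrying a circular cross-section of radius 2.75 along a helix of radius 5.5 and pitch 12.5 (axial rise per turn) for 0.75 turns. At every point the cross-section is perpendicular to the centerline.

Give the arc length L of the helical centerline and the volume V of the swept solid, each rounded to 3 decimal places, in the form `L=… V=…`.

2πR = 2π·5.5 = 34.557519
per-turn = √(34.557519² + 12.5²) = √(1194.2221 + 156.25) = √1350.4721 = 36.748770
L = 0.75 × 36.748770 = 27.561578
V = π·2.75² × L = 23.758294 × 27.561578 = 654.816082

L=27.562 V=654.816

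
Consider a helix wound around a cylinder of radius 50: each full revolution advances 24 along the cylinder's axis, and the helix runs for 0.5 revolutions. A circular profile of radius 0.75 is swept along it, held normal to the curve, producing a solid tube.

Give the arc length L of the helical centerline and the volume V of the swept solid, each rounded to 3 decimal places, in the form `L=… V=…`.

L=157.537 V=278.391

2πR = 2π·50 = 314.159265
per-turn = √(314.159265² + 24²) = √(98696.0440 + 576) = √99272.0440 = 315.074664
L = 0.5 × 315.074664 = 157.537332
V = π·0.75² × L = 1.767146 × 157.537332 = 278.391445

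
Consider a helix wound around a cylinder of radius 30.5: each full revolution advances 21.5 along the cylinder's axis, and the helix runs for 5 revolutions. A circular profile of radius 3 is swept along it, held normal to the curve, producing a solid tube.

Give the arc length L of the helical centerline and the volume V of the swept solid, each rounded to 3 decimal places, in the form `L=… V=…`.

L=964.197 V=27262.033

2πR = 2π·30.5 = 191.637152
per-turn = √(191.637152² + 21.5²) = √(36724.7980 + 462.25) = √37187.0480 = 192.839436
L = 5 × 192.839436 = 964.197179
V = π·3² × L = 28.274334 × 964.197179 = 27262.032959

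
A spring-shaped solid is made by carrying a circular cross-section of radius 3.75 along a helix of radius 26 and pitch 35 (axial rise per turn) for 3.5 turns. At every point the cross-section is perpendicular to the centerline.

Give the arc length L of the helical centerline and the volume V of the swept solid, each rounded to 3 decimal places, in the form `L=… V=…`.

L=584.745 V=25833.255

2πR = 2π·26 = 163.362818
per-turn = √(163.362818² + 35²) = √(26687.4103 + 1225) = √27912.4103 = 167.070076
L = 3.5 × 167.070076 = 584.745266
V = π·3.75² × L = 44.178647 × 584.745266 = 25833.254514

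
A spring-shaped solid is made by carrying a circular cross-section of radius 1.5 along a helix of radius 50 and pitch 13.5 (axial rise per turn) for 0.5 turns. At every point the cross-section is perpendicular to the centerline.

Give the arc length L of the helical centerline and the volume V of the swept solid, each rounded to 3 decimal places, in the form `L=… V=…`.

L=157.225 V=1111.355

2πR = 2π·50 = 314.159265
per-turn = √(314.159265² + 13.5²) = √(98696.0440 + 182.25) = √98878.2940 = 314.449191
L = 0.5 × 314.449191 = 157.224596
V = π·1.5² × L = 7.068583 × 157.224596 = 1111.355179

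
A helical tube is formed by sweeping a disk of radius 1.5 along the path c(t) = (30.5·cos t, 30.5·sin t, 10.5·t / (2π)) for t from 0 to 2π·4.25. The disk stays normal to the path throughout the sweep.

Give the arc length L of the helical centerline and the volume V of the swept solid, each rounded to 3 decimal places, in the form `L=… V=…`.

2πR = 2π·30.5 = 191.637152
per-turn = √(191.637152² + 10.5²) = √(36724.7980 + 110.25) = √36835.0480 = 191.924589
L = 4.25 × 191.924589 = 815.679505
V = π·1.5² × L = 7.068583 × 815.679505 = 5765.698663

L=815.680 V=5765.699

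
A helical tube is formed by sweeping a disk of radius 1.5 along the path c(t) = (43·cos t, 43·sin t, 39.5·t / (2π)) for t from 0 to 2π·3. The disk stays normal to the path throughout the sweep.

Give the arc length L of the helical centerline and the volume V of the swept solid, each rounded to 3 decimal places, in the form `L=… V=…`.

2πR = 2π·43 = 270.176968
per-turn = √(270.176968² + 39.5²) = √(72995.5942 + 1560.25) = √74555.8442 = 273.049161
L = 3 × 273.049161 = 819.147482
V = π·1.5² × L = 7.068583 × 819.147482 = 5790.212352

L=819.147 V=5790.212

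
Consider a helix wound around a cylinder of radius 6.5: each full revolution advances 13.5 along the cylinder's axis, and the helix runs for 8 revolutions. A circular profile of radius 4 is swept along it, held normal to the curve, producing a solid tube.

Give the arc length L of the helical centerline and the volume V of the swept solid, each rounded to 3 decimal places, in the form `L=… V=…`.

L=344.113 V=17296.998

2πR = 2π·6.5 = 40.840704
per-turn = √(40.840704² + 13.5²) = √(1667.9631 + 182.25) = √1850.2131 = 43.014104
L = 8 × 43.014104 = 344.112832
V = π·4² × L = 50.265482 × 344.112832 = 17296.997524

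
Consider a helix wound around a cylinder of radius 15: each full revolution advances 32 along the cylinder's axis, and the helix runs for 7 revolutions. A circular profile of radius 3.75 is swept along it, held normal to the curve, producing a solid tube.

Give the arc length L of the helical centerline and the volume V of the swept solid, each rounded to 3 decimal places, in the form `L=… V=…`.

2πR = 2π·15 = 94.247780
per-turn = √(94.247780² + 32²) = √(8882.6440 + 1024) = √9906.6440 = 99.532125
L = 7 × 99.532125 = 696.724877
V = π·3.75² × L = 44.178647 × 696.724877 = 30780.362177

L=696.725 V=30780.362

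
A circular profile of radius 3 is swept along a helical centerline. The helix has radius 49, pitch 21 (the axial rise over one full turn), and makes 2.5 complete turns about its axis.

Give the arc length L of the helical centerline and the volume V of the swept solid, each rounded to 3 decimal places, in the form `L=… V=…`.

L=771.479 V=21813.044

2πR = 2π·49 = 307.876080
per-turn = √(307.876080² + 21²) = √(94787.6807 + 441) = √95228.6807 = 308.591446
L = 2.5 × 308.591446 = 771.478616
V = π·3² × L = 28.274334 × 771.478616 = 21813.043958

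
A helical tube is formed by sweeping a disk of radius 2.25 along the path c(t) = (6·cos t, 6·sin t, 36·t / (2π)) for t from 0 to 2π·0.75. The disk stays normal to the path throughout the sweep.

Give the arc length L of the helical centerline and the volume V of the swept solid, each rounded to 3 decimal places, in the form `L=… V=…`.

L=39.095 V=621.783

2πR = 2π·6 = 37.699112
per-turn = √(37.699112² + 36²) = √(1421.2230 + 1296) = √2717.2230 = 52.126989
L = 0.75 × 52.126989 = 39.095242
V = π·2.25² × L = 15.904313 × 39.095242 = 621.782960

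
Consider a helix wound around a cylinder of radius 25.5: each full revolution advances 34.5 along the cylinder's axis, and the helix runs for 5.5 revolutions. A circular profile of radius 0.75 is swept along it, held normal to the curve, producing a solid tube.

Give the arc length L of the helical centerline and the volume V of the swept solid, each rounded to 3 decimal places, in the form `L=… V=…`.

L=901.414 V=1592.931

2πR = 2π·25.5 = 160.221225
per-turn = √(160.221225² + 34.5²) = √(25670.8410 + 1190.25) = √26861.0910 = 163.893536
L = 5.5 × 163.893536 = 901.414446
V = π·0.75² × L = 1.767146 × 901.414446 = 1592.930814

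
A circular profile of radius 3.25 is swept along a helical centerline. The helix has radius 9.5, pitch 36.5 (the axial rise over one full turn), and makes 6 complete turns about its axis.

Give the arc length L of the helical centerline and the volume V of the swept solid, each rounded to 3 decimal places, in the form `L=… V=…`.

L=419.793 V=13930.030

2πR = 2π·9.5 = 59.690260
per-turn = √(59.690260² + 36.5²) = √(3562.9272 + 1332.25) = √4895.1772 = 69.965543
L = 6 × 69.965543 = 419.793257
V = π·3.25² × L = 33.183072 × 419.793257 = 13930.030048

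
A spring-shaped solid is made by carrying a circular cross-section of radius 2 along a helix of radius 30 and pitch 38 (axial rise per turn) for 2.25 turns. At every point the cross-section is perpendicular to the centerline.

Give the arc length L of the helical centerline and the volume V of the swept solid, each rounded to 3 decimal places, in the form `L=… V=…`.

2πR = 2π·30 = 188.495559
per-turn = √(188.495559² + 38²) = √(35530.5758 + 1444) = √36974.5758 = 192.287742
L = 2.25 × 192.287742 = 432.647420
V = π·2² × L = 12.566371 × 432.647420 = 5436.807828

L=432.647 V=5436.808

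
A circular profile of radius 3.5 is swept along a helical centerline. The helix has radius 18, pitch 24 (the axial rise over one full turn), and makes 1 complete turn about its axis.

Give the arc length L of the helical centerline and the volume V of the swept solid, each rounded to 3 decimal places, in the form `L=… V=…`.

2πR = 2π·18 = 113.097336
per-turn = √(113.097336² + 24²) = √(12791.0073 + 576) = √13367.0073 = 115.615774
L = 1 × 115.615774 = 115.615774
V = π·3.5² × L = 38.484510 × 115.615774 = 4449.416429

L=115.616 V=4449.416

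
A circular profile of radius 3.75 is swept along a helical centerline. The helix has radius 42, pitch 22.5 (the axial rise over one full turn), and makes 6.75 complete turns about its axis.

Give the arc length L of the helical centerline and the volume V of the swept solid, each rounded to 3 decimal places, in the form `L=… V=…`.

L=1787.746 V=78980.193

2πR = 2π·42 = 263.893783
per-turn = √(263.893783² + 22.5²) = √(69639.9287 + 506.25) = √70146.1787 = 264.851239
L = 6.75 × 264.851239 = 1787.745861
V = π·3.75² × L = 44.178647 × 1787.745861 = 78980.192784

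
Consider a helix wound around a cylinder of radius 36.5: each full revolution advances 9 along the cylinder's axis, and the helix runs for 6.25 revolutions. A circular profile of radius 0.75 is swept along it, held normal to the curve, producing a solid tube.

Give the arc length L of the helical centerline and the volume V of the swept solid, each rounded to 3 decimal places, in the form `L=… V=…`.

L=1434.455 V=2534.891

2πR = 2π·36.5 = 229.336264
per-turn = √(229.336264² + 9²) = √(52595.1219 + 81) = √52676.1219 = 229.512792
L = 6.25 × 229.512792 = 1434.454952
V = π·0.75² × L = 1.767146 × 1434.454952 = 2534.891141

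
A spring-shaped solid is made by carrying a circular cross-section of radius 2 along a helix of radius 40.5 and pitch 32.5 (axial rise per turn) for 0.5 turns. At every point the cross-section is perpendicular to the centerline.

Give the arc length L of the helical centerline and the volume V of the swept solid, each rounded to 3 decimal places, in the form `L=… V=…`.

2πR = 2π·40.5 = 254.469005
per-turn = √(254.469005² + 32.5²) = √(64754.4745 + 1056.25) = √65810.7245 = 256.536010
L = 0.5 × 256.536010 = 128.268005
V = π·2² × L = 12.566371 × 128.268005 = 1611.863289

L=128.268 V=1611.863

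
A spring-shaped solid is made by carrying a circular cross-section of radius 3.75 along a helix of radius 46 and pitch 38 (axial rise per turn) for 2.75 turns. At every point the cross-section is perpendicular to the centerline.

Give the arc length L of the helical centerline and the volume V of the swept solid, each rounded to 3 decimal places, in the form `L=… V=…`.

2πR = 2π·46 = 289.026524
per-turn = √(289.026524² + 38²) = √(83536.3317 + 1444) = √84980.3317 = 291.513862
L = 2.75 × 291.513862 = 801.663120
V = π·3.75² × L = 44.178647 × 801.663120 = 35416.391748

L=801.663 V=35416.392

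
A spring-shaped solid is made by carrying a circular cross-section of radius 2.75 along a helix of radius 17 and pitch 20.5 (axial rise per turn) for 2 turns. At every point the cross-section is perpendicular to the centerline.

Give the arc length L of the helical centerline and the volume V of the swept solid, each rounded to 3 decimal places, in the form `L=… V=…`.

2πR = 2π·17 = 106.814150
per-turn = √(106.814150² + 20.5²) = √(11409.2627 + 420.25) = √11829.5127 = 108.763563
L = 2 × 108.763563 = 217.527126
V = π·2.75² × L = 23.758294 × 217.527126 = 5168.073520

L=217.527 V=5168.074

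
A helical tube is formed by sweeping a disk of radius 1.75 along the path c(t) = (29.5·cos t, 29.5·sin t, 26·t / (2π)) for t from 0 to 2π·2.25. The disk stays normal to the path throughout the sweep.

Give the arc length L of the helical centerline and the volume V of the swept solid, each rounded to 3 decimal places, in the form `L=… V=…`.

L=421.129 V=4051.740

2πR = 2π·29.5 = 185.353967
per-turn = √(185.353967² + 26²) = √(34356.0929 + 676) = √35032.0929 = 187.168622
L = 2.25 × 187.168622 = 421.129399
V = π·1.75² × L = 9.621128 × 421.129399 = 4051.739639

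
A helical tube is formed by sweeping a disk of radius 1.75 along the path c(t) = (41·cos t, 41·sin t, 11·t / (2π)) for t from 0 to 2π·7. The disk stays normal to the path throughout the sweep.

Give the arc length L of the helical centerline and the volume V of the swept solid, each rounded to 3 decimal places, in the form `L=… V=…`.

2πR = 2π·41 = 257.610598
per-turn = √(257.610598² + 11²) = √(66363.2200 + 121) = √66484.2200 = 257.845341
L = 7 × 257.845341 = 1804.917389
V = π·1.75² × L = 9.621128 × 1804.917389 = 17365.340326

L=1804.917 V=17365.340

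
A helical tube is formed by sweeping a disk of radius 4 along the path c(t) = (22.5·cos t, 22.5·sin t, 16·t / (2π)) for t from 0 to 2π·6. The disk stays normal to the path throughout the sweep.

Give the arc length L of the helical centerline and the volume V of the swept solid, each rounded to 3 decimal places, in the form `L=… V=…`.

2πR = 2π·22.5 = 141.371669
per-turn = √(141.371669² + 16²) = √(19985.9489 + 256) = √20241.9489 = 142.274203
L = 6 × 142.274203 = 853.645220
V = π·4² × L = 50.265482 × 853.645220 = 42908.888808

L=853.645 V=42908.889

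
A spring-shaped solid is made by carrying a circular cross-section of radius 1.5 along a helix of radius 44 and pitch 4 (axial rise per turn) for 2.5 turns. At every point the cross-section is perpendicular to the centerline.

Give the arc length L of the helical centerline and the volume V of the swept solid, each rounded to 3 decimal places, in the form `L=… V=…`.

L=691.223 V=4885.966

2πR = 2π·44 = 276.460154
per-turn = √(276.460154² + 4²) = √(76430.2165 + 16) = √76446.2165 = 276.489089
L = 2.5 × 276.489089 = 691.222723
V = π·1.5² × L = 7.068583 × 691.222723 = 4885.965515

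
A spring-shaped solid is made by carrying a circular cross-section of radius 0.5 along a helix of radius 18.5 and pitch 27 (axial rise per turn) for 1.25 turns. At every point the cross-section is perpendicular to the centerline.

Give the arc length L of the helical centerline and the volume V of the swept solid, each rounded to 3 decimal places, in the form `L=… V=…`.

L=149.167 V=117.155

2πR = 2π·18.5 = 116.238928
per-turn = √(116.238928² + 27²) = √(13511.4884 + 729) = √14240.4884 = 119.333518
L = 1.25 × 119.333518 = 149.166897
V = π·0.5² × L = 0.785398 × 149.166897 = 117.155407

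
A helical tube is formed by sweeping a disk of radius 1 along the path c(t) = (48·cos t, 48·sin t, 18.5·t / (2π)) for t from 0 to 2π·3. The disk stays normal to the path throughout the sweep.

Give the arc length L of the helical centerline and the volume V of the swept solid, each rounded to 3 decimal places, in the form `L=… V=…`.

2πR = 2π·48 = 301.592895
per-turn = √(301.592895² + 18.5²) = √(90958.2742 + 342.25) = √91300.5242 = 302.159766
L = 3 × 302.159766 = 906.479298
V = π·1² × L = 3.141593 × 906.479298 = 2847.788703

L=906.479 V=2847.789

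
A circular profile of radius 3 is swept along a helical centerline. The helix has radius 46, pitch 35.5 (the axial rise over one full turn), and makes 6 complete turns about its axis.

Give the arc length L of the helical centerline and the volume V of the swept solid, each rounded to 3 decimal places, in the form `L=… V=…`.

2πR = 2π·46 = 289.026524
per-turn = √(289.026524² + 35.5²) = √(83536.3317 + 1260.25) = √84796.5817 = 291.198526
L = 6 × 291.198526 = 1747.191157
V = π·3² × L = 28.274334 × 1747.191157 = 49400.666132

L=1747.191 V=49400.666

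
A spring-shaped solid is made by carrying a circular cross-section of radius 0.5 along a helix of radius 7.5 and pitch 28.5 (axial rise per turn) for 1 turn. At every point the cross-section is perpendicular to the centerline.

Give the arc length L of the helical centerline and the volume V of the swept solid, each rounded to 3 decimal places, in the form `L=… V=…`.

L=55.072 V=43.253

2πR = 2π·7.5 = 47.123890
per-turn = √(47.123890² + 28.5²) = √(2220.6610 + 812.25) = √3032.9110 = 55.071871
L = 1 × 55.071871 = 55.071871
V = π·0.5² × L = 0.785398 × 55.071871 = 43.253346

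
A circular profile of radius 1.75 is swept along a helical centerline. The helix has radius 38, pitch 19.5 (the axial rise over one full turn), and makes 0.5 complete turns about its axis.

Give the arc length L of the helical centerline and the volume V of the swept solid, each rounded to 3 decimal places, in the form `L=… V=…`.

2πR = 2π·38 = 238.761042
per-turn = √(238.761042² + 19.5²) = √(57006.8350 + 380.25) = √57387.0850 = 239.556016
L = 0.5 × 239.556016 = 119.778008
V = π·1.75² × L = 9.621128 × 119.778008 = 1152.399489

L=119.778 V=1152.399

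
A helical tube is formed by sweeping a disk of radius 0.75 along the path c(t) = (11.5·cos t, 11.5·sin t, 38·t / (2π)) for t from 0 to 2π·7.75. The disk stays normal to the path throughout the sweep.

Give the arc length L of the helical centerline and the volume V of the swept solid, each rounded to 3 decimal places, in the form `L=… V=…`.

2πR = 2π·11.5 = 72.256631
per-turn = √(72.256631² + 38²) = √(5221.0207 + 1444) = √6665.0207 = 81.639578
L = 7.75 × 81.639578 = 632.706731
V = π·0.75² × L = 1.767146 × 632.706731 = 1118.085085

L=632.707 V=1118.085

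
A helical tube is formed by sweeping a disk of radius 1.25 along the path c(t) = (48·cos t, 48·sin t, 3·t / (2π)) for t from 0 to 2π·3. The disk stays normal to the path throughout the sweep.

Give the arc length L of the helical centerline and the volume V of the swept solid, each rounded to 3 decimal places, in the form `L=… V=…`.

L=904.823 V=4441.542

2πR = 2π·48 = 301.592895
per-turn = √(301.592895² + 3²) = √(90958.2742 + 9) = √90967.2742 = 301.607815
L = 3 × 301.607815 = 904.823445
V = π·1.25² × L = 4.908739 × 904.823445 = 4441.541702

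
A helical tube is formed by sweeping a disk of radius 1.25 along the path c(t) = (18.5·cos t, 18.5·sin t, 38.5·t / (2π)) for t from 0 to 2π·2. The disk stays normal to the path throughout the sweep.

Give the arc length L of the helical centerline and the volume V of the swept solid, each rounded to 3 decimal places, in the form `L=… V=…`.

2πR = 2π·18.5 = 116.238928
per-turn = √(116.238928² + 38.5²) = √(13511.4884 + 1482.25) = √14993.7384 = 122.448922
L = 2 × 122.448922 = 244.897843
V = π·1.25² × L = 4.908739 × 244.897843 = 1202.139478

L=244.898 V=1202.139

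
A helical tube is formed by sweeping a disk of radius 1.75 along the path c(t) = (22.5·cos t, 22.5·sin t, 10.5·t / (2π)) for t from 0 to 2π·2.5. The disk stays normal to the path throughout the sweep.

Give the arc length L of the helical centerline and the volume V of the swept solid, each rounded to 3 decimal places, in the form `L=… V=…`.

L=354.403 V=3409.753

2πR = 2π·22.5 = 141.371669
per-turn = √(141.371669² + 10.5²) = √(19985.9489 + 110.25) = √20096.1989 = 141.761063
L = 2.5 × 141.761063 = 354.402657
V = π·1.75² × L = 9.621128 × 354.402657 = 3409.753149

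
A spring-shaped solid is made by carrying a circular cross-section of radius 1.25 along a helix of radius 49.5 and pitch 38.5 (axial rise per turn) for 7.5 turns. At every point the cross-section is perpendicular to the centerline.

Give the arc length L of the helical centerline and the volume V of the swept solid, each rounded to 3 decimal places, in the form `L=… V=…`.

2πR = 2π·49.5 = 311.017673
per-turn = √(311.017673² + 38.5²) = √(96731.9927 + 1482.25) = √98214.2427 = 313.391517
L = 7.5 × 313.391517 = 2350.436375
V = π·1.25² × L = 4.908739 × 2350.436375 = 11537.677577

L=2350.436 V=11537.678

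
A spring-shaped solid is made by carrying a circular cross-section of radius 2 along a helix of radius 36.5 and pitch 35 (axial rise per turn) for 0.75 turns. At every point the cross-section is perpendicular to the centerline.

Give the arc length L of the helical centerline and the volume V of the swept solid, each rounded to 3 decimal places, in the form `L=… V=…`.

L=173.994 V=2186.470

2πR = 2π·36.5 = 229.336264
per-turn = √(229.336264² + 35²) = √(52595.1219 + 1225) = √53820.1219 = 231.991642
L = 0.75 × 231.991642 = 173.993731
V = π·2² × L = 12.566371 × 173.993731 = 2186.469712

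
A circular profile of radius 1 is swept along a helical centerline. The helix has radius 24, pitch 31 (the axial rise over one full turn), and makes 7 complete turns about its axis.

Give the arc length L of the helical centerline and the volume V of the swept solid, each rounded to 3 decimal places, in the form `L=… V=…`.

L=1077.649 V=3385.535

2πR = 2π·24 = 150.796447
per-turn = √(150.796447² + 31²) = √(22739.5685 + 961) = √23700.5685 = 153.949890
L = 7 × 153.949890 = 1077.649228
V = π·1² × L = 3.141593 × 1077.649228 = 3385.534898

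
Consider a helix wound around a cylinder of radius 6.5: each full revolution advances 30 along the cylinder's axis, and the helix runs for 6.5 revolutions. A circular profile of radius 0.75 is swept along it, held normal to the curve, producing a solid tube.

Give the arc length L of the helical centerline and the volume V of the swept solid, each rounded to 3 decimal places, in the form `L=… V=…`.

2πR = 2π·6.5 = 40.840704
per-turn = √(40.840704² + 30²) = √(1667.9631 + 900) = √2567.9631 = 50.675074
L = 6.5 × 50.675074 = 329.387982
V = π·0.75² × L = 1.767146 × 329.387982 = 582.076612

L=329.388 V=582.077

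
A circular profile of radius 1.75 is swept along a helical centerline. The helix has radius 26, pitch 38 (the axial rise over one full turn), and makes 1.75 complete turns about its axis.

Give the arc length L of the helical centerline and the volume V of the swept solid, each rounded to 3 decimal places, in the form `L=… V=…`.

L=293.517 V=2823.968

2πR = 2π·26 = 163.362818
per-turn = √(163.362818² + 38²) = √(26687.4103 + 1444) = √28131.4103 = 167.724209
L = 1.75 × 167.724209 = 293.517366
V = π·1.75² × L = 9.621128 × 293.517366 = 2823.968001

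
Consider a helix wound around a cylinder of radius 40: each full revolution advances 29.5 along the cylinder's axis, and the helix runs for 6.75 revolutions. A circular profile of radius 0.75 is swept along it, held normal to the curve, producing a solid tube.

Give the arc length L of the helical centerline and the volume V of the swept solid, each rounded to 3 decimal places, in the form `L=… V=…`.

L=1708.106 V=3018.473

2πR = 2π·40 = 251.327412
per-turn = √(251.327412² + 29.5²) = √(63165.4682 + 870.25) = √64035.7182 = 253.052797
L = 6.75 × 253.052797 = 1708.106381
V = π·0.75² × L = 1.767146 × 1708.106381 = 3018.473133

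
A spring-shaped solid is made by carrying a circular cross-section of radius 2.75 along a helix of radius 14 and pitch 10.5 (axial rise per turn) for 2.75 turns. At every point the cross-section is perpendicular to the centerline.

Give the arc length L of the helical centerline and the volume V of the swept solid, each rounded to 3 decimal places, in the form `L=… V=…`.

2πR = 2π·14 = 87.964594
per-turn = √(87.964594² + 10.5²) = √(7737.7699 + 110.25) = √7848.0199 = 88.589050
L = 2.75 × 88.589050 = 243.619889
V = π·2.75² × L = 23.758294 × 243.619889 = 5787.993045

L=243.620 V=5787.993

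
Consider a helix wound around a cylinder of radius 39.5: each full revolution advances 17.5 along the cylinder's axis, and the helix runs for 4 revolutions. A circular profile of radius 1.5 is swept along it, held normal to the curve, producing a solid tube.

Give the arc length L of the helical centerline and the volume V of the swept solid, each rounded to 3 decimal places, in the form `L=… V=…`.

L=995.208 V=7034.712

2πR = 2π·39.5 = 248.185820
per-turn = √(248.185820² + 17.5²) = √(61596.2011 + 306.25) = √61902.4511 = 248.802032
L = 4 × 248.802032 = 995.208128
V = π·1.5² × L = 7.068583 × 995.208128 = 7034.711720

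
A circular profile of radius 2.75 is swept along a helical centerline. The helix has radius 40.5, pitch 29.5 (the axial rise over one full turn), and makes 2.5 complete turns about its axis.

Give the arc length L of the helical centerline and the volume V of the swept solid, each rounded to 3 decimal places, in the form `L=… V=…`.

2πR = 2π·40.5 = 254.469005
per-turn = √(254.469005² + 29.5²) = √(64754.4745 + 870.25) = √65624.7245 = 256.173231
L = 2.5 × 256.173231 = 640.433078
V = π·2.75² × L = 23.758294 × 640.433078 = 15215.597649

L=640.433 V=15215.598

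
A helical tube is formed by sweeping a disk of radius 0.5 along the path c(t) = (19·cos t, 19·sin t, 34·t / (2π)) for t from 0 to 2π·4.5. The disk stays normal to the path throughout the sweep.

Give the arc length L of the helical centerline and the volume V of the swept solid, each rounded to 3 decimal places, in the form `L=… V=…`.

L=558.575 V=438.704

2πR = 2π·19 = 119.380521
per-turn = √(119.380521² + 34²) = √(14251.7088 + 1156) = √15407.7088 = 124.127792
L = 4.5 × 124.127792 = 558.575064
V = π·0.5² × L = 0.785398 × 558.575064 = 438.703830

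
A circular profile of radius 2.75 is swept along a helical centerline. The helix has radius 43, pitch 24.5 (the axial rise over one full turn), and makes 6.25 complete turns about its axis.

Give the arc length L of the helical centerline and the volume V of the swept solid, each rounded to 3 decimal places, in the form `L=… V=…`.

L=1695.535 V=40283.011

2πR = 2π·43 = 270.176968
per-turn = √(270.176968² + 24.5²) = √(72995.5942 + 600.25) = √73595.8442 = 271.285540
L = 6.25 × 271.285540 = 1695.534624
V = π·2.75² × L = 23.758294 × 1695.534624 = 40283.010842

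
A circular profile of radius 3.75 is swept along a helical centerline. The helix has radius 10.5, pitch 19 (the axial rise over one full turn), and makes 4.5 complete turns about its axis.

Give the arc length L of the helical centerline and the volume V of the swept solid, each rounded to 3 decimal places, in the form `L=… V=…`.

2πR = 2π·10.5 = 65.973446
per-turn = √(65.973446² + 19²) = √(4352.4955 + 361) = √4713.4955 = 68.654902
L = 4.5 × 68.654902 = 308.947058
V = π·3.75² × L = 44.178647 × 308.947058 = 13648.862926

L=308.947 V=13648.863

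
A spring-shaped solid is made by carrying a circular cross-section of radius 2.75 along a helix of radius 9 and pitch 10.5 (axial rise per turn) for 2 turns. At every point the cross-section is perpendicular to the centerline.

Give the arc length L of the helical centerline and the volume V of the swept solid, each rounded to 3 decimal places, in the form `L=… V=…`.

L=115.030 V=2732.928

2πR = 2π·9 = 56.548668
per-turn = √(56.548668² + 10.5²) = √(3197.7518 + 110.25) = √3308.0018 = 57.515231
L = 2 × 57.515231 = 115.030463
V = π·2.75² × L = 23.758294 × 115.030463 = 2732.927598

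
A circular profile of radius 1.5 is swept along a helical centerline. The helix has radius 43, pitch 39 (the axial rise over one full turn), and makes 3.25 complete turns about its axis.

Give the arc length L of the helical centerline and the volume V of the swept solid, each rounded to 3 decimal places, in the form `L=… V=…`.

L=887.176 V=6271.079

2πR = 2π·43 = 270.176968
per-turn = √(270.176968² + 39²) = √(72995.5942 + 1521) = √74516.5942 = 272.977278
L = 3.25 × 272.977278 = 887.176153
V = π·1.5² × L = 7.068583 × 887.176153 = 6271.078688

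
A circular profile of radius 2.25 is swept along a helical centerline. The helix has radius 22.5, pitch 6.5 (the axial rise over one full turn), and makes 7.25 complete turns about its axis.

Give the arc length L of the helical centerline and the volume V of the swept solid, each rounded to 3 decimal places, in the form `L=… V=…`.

L=1026.027 V=16318.261

2πR = 2π·22.5 = 141.371669
per-turn = √(141.371669² + 6.5²) = √(19985.9489 + 42.25) = √20028.1989 = 141.521019
L = 7.25 × 141.521019 = 1026.027390
V = π·2.25² × L = 15.904313 × 1026.027390 = 16318.260563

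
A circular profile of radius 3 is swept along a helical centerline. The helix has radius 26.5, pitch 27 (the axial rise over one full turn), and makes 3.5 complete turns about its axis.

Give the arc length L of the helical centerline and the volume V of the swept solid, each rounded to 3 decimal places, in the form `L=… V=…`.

L=590.378 V=16692.536

2πR = 2π·26.5 = 166.504411
per-turn = √(166.504411² + 27²) = √(27723.7188 + 729) = √28452.7188 = 168.679337
L = 3.5 × 168.679337 = 590.377680
V = π·3² × L = 28.274334 × 590.377680 = 16692.535636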